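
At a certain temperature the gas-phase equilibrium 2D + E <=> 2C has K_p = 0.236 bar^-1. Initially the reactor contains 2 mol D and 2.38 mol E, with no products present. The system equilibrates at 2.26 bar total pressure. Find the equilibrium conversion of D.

Take 2 mol D as basis and let X be its fractional conversion, so ξ = X.
Species balance: n_D = 2 − 2X; n_E = 2.38 − X; n_C = 2X.
Summing: n_T = 4.38 − X.
With p_i = (n_i/n_T)P, K_p = p_C^2 / (p_D^2 p_E).
Substituting and setting equal to 0.236 bar^-1 gives a polynomial in X; the root in (0,1) is X = 0.342.

X = 0.342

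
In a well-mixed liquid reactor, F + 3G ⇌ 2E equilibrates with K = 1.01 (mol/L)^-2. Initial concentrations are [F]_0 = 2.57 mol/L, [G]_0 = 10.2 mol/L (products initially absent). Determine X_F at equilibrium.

X = 0.849

Let X = conversion of F; extent ξ = 2.57·X mol/L.
Concentrations: [F] = 2.57 − 2.57X; [G] = 10.2 − 7.71X; [E] = 5.14X.
K = [E]^2 / ([F] [G]^3).
Equating to 1.01 (mol/L)^-2: the physical root is X = 0.849.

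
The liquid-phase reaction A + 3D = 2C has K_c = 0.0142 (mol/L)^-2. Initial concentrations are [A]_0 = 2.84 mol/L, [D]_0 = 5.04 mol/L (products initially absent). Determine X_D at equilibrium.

Let X = conversion of D; extent ξ = 5.04X/3 mol/L.
Concentrations: [A] = 2.84 − 1.68X; [D] = 5.04 − 5.04X; [C] = 3.36X.
K_c = [C]^2 / ([A] [D]^3).
This equals 0.0142 at X = 0.331 (the root in 0 < X < 1).

X = 0.331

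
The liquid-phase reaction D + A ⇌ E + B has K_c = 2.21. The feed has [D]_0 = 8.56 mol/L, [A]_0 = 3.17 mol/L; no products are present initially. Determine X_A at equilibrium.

X = 0.832

Let X = conversion of A; extent ξ = 3.17·X mol/L.
Concentrations: [D] = 8.56 − 3.17X; [A] = 3.17 − 3.17X; [E] = 3.17X; [B] = 3.17X.
K_c = [E] [B] / ([D] [A]).
Solving K_c = 2.21 for X ∈ (0,1): X = 0.832.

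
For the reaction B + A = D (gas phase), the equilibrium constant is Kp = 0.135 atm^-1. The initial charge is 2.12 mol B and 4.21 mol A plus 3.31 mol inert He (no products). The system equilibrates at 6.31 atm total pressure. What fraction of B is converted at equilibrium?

Basis: 2.12 mol B initially; let X = conversion of B. Extent ξ = 2.12X.
Mole table: n_B = 2.12 − 2.12X; n_A = 4.21 − 2.12X; n_D = 2.12X; n_I = 3.31 (inert).
Summing: n_T = 9.64 − 2.12X.
y_i = n_i/n_T, p_i = y_i·P. Kp = p_D / (p_B p_A).
Substituting and setting equal to 0.135 atm^-1 gives a polynomial in X; the root in (0,1) is X = 0.256.

X = 0.256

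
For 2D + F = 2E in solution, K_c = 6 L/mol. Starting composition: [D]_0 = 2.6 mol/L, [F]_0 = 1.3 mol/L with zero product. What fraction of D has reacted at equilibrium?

X = 0.630

Let X = conversion of D; extent ξ = 2.6X/2 mol/L.
Concentrations: [D] = 2.6 − 2.6X; [F] = 1.3 − 1.3X; [E] = 2.6X.
K_c = [E]^2 / ([D]^2 [F]).
Solving K_c = 6 for X ∈ (0,1): X = 0.630.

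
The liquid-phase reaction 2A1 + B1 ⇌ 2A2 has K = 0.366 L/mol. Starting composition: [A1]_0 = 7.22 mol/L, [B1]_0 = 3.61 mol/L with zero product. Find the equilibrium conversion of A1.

Let X = conversion of A1; extent ξ = 7.22X/2 mol/L.
Concentrations: [A1] = 7.22 − 7.22X; [B1] = 3.61 − 3.61X; [A2] = 7.22X.
K = [A2]^2 / ([A1]^2 [B1]).
Equating to 0.366 L/mol: the physical root is X = 0.458.

X = 0.458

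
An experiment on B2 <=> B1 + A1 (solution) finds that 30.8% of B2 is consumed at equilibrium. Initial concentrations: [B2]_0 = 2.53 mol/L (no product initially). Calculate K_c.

K_c = 0.347 mol/L

Let X = conversion of B2.
Concentrations: [B2] = 2.53 − 2.53X; [B1] = 2.53X; [A1] = 2.53X.
At X = 0.308: [B2] = 1.75, [B1] = 0.779, [A1] = 0.779.
K_c = [B1] [A1] / ([B2]) = 0.347 mol/L.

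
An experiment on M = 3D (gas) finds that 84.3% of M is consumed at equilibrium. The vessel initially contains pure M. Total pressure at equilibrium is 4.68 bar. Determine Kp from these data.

Kp = 313 bar^2

Basis: 1 mol M initially; let X = conversion of M. Extent ξ = X.
Mole table: n_M = 1 − X; n_D = 3X.
Summing: n_T = 1 + 2X.
At X = 0.843: n_M = 0.157, n_D = 2.53, n_T = 2.69.
p_i = (n_i/n_T)·P. Kp = p_D^3 / (p_M) = 313 bar^2.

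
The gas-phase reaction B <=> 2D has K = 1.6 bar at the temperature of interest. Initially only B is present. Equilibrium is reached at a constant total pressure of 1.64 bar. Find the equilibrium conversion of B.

X = 0.443

Basis: 1 mol B initially; let X = conversion of B. Extent ξ = X.
Species balance: n_B = 1 − X; n_D = 2X.
Total moles n_T = 1 + X.
y_i = n_i/n_T, p_i = y_i·P. K = p_D^2 / (p_B).
This yields a degree-2 equation in X; solving on (0,1), X = 0.443.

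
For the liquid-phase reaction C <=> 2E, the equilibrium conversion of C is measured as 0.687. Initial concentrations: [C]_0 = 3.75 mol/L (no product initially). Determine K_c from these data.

Let X = conversion of C.
Concentrations: [C] = 3.75 − 3.75X; [E] = 7.5X.
At X = 0.687: [C] = 1.17, [E] = 5.15.
K_c = [E]^2 / ([C]) = 22.6 mol/L.

K_c = 22.6 mol/L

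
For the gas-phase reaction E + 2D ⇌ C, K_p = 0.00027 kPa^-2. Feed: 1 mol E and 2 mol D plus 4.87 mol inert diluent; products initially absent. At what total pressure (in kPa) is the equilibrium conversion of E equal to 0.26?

P = 179 kPa

Take 1 mol E as basis and let X be its fractional conversion, so ξ = X.
Mole table: n_E = 1 − X; n_D = 2 − 2X; n_C = X; n_I = 4.87 (inert).
Total moles n_T = 7.87 − 2X.
K_p = p_C / (p_E p_D^2) with p_i = (n_i/n_T)·P.
At X = 0.26: the mole-fraction product g(X) = Π y_i^ν_i = 8.665. Since K_p = g(X)·P^{-2}, P = (g/K_p)^(1/2) = (8.665/0.00027)^(1/2) = 179 kPa.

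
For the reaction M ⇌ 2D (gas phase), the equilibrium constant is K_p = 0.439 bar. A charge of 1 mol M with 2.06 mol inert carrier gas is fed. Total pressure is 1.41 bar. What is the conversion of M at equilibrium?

Let X = conversion of M (basis 1 mol M); extent of reaction ξ = X.
Species balance: n_M = 1 − X; n_D = 2X; n_I = 2.06 (inert).
Summing: n_T = 3.06 + X.
Mole fractions y_i = n_i/n_T; K_p = p_D^2 / (p_M) with p_i = y_i·P.
Equating to 0.439 bar and solving on 0 < X < 1: X = 0.402.

X = 0.402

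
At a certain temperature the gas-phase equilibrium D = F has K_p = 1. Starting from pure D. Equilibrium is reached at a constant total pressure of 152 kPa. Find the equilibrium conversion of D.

Let X = conversion of D (basis 1 mol D); extent of reaction ξ = X.
Species balance: n_D = 1 − X; n_F = X.
Total moles n_T = 1 (Δν = 0, constant).
y_i = n_i/n_T, p_i = y_i·P. K_p = p_F / (p_D).
Substituting and setting equal to 1 gives a polynomial in X; the root in (0,1) is X = 0.500.

X = 0.500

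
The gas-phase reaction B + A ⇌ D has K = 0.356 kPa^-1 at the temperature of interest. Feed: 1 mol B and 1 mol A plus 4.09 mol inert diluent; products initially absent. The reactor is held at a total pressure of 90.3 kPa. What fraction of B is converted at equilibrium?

Basis: 1 mol B initially; let X = conversion of B. Extent ξ = X.
At extent ξ: n_B = 1 − X; n_A = 1 − X; n_D = X; n_I = 4.09 (inert).
Total moles n_T = 6.09 − X.
Mole fractions y_i = n_i/n_T; K = p_D / (p_B p_A) with p_i = y_i·P.
Setting this equal to 0.356 kPa^-1 and taking the physical root (0 < X < 1) gives X = 0.665.

X = 0.665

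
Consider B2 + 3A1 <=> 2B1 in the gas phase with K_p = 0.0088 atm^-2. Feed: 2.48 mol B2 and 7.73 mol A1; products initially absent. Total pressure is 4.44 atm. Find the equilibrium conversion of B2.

X = 0.200

Let X = conversion of B2 (basis 2.48 mol B2); extent of reaction ξ = 2.48X.
At extent ξ: n_B2 = 2.48 − 2.48X; n_A1 = 7.73 − 7.44X; n_B1 = 4.96X.
n_T = Σnᵢ = 10.2 − 4.96X.
y_i = n_i/n_T, p_i = y_i·P. K_p = p_B1^2 / (p_B2 p_A1^3).
Setting this equal to 0.0088 atm^-2 and taking the physical root (0 < X < 1) gives X = 0.200.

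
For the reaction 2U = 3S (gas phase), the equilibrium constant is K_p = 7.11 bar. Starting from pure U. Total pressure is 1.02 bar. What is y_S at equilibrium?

Take 1 mol U as basis and let X be its fractional conversion, so ξ = 0.5X.
Species balance: n_U = 1 − X; n_S = 1.5X.
Total moles n_T = 1 + 0.5X.
Mole fractions y_i = n_i/n_T; K_p = p_S^3 / (p_U^2) with p_i = y_i·P.
Equating to 7.11 bar and solving on 0 < X < 1: X = 0.670.
Then n_S = 1, n_T = 1.33, so y_S = 0.753.

y_S = 0.753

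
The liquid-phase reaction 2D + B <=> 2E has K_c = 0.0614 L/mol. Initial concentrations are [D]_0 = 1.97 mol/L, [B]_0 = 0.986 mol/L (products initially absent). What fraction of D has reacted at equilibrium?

Let X = conversion of D; extent ξ = 1.97X/2 mol/L.
Concentrations: [D] = 1.97 − 1.97X; [B] = 0.986 − 0.985X; [E] = 1.97X.
K_c = [E]^2 / ([D]^2 [B]).
Equating to 0.0614 L/mol: the physical root is X = 0.182.

X = 0.182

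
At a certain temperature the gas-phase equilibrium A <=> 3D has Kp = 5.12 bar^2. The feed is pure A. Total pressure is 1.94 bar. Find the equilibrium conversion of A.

Take 1 mol A as basis and let X be its fractional conversion, so ξ = X.
Moles: n_A = 1 − X; n_D = 3X.
Summing: n_T = 1 + 2X.
y_i = n_i/n_T, p_i = y_i·P. Kp = p_D^3 / (p_A).
This yields a degree-3 equation in X; solving on (0,1), X = 0.465.

X = 0.465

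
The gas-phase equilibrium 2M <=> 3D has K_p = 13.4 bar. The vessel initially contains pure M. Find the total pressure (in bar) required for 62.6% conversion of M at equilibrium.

P = 2.97 bar

Basis: 1 mol M initially; let X = conversion of M. Extent ξ = 0.5X.
At extent ξ: n_M = 1 − X; n_D = 1.5X.
n_T = Σnᵢ = 1 + 0.5X.
K_p = p_D^3 / (p_M^2) with p_i = (n_i/n_T)·P.
At X = 0.626: the mole-fraction product g(X) = Π y_i^ν_i = 4.508. Since K_p = g(X)·P^{1}, P = (K_p/g)^(1/1) = (13.4/4.508)^(1/1) = 2.97 bar.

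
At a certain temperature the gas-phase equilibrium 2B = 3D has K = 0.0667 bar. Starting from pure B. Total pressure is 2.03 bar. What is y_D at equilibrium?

Take 1 mol B as basis and let X be its fractional conversion, so ξ = 0.5X.
Species balance: n_B = 1 − X; n_D = 1.5X.
Total moles n_T = 1 + 0.5X.
With p_i = (n_i/n_T)P, K = p_D^3 / (p_B^2).
Setting this equal to 0.0667 bar and taking the physical root (0 < X < 1) gives X = 0.191.
Then n_D = 0.287, n_T = 1.1, so y_D = 0.262.

y_D = 0.262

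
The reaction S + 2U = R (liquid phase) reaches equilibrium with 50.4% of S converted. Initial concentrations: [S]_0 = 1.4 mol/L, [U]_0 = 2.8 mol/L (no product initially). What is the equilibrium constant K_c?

Let X = conversion of S.
Concentrations: [S] = 1.4 − 1.4X; [U] = 2.8 − 2.8X; [R] = 1.4X.
At X = 0.504: [S] = 0.694, [U] = 1.39, [R] = 0.706.
K_c = [R] / ([S] [U]^2) = 0.527 (mol/L)^-2.

K_c = 0.527 (mol/L)^-2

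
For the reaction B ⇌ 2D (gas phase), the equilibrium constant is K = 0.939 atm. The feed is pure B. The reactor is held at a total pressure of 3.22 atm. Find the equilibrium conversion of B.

Let X = conversion of B (basis 1 mol B); extent of reaction ξ = X.
At extent ξ: n_B = 1 − X; n_D = 2X.
Summing: n_T = 1 + X.
With p_i = (n_i/n_T)P, K = p_D^2 / (p_B).
Setting this equal to 0.939 atm and taking the physical root (0 < X < 1) gives X = 0.261.

X = 0.261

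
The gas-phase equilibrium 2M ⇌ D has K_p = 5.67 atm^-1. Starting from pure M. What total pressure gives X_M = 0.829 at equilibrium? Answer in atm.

P = 1.46 atm

Basis: 1 mol M initially; let X = conversion of M. Extent ξ = 0.5X.
At extent ξ: n_M = 1 − X; n_D = 0.5X.
Summing: n_T = 1 − 0.5X.
K_p = p_D / (p_M^2) with p_i = (n_i/n_T)·P.
At X = 0.829: the mole-fraction product g(X) = Π y_i^ν_i = 8.3. Since K_p = g(X)·P^{-1}, P = (g/K_p)^(1/1) = (8.3/5.67)^(1/1) = 1.46 atm.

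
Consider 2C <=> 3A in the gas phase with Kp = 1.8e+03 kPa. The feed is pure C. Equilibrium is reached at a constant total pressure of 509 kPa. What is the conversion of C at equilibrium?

Take 1 mol C as basis and let X be its fractional conversion, so ξ = 0.5X.
Moles: n_C = 1 − X; n_A = 1.5X.
n_T = Σnᵢ = 1 + 0.5X.
With p_i = (n_i/n_T)P, Kp = p_A^3 / (p_C^2).
This yields a degree-3 equation in X; solving on (0,1), X = 0.601.

X = 0.601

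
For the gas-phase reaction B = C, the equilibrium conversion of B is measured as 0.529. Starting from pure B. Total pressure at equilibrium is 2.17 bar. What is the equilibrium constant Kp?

Kp = 1.12

Take 1 mol B as basis and let X be its fractional conversion, so ξ = X.
At extent ξ: n_B = 1 − X; n_C = X.
Since Δν = 0, n_T = 1 throughout.
At X = 0.529: n_B = 0.471, n_C = 0.529, n_T = 1.
p_i = (n_i/n_T)·P. Kp = p_C / (p_B) = 1.12.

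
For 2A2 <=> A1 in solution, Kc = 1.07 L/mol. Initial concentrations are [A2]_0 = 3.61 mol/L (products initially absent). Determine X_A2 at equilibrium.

X = 0.699

Let X = conversion of A2; extent ξ = 3.61X/2 mol/L.
Concentrations: [A2] = 3.61 − 3.61X; [A1] = 1.8X.
Kc = [A1] / ([A2]^2).
Equating to 1.07 L/mol: the physical root is X = 0.699.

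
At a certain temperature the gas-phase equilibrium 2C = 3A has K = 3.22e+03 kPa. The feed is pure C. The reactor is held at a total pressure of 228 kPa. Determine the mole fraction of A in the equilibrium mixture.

Let X = conversion of C (basis 1 mol C); extent of reaction ξ = 0.5X.
Mole table: n_C = 1 − X; n_A = 1.5X.
Total moles n_T = 1 + 0.5X.
Mole fractions y_i = n_i/n_T; K = p_A^3 / (p_C^2) with p_i = y_i·P.
Setting this equal to 3.22e+03 kPa and taking the physical root (0 < X < 1) gives X = 0.736.
Then n_A = 1.1, n_T = 1.37, so y_A = 0.807.

y_A = 0.807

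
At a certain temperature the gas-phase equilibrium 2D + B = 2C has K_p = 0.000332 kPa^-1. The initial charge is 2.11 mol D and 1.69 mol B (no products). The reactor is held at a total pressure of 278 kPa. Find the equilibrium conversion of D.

X = 0.164

Let X = conversion of D (basis 2.11 mol D); extent of reaction ξ = 1.05X.
At extent ξ: n_D = 2.11 − 2.11X; n_B = 1.69 − 1.05X; n_C = 2.11X.
Summing: n_T = 3.8 − 1.05X.
Mole fractions y_i = n_i/n_T; K_p = p_C^2 / (p_D^2 p_B) with p_i = y_i·P.
Equating to 0.000332 kPa^-1 and solving on 0 < X < 1: X = 0.164.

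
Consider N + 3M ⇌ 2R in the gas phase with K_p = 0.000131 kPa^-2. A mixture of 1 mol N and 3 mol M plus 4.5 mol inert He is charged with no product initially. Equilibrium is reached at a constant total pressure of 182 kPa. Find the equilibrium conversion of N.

Basis: 1 mol N initially; let X = conversion of N. Extent ξ = X.
Species balance: n_N = 1 − X; n_M = 3 − 3X; n_R = 2X; n_I = 4.5 (inert).
n_T = Σnᵢ = 8.5 − 2X.
y_i = n_i/n_T, p_i = y_i·P. K_p = p_R^2 / (p_N p_M^3).
Equating to 0.000131 kPa^-2 and solving on 0 < X < 1: X = 0.319.

X = 0.319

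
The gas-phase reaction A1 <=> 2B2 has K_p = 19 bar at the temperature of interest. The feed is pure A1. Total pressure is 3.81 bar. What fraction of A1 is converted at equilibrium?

X = 0.745

Take 1 mol A1 as basis and let X be its fractional conversion, so ξ = X.
At extent ξ: n_A1 = 1 − X; n_B2 = 2X.
Summing: n_T = 1 + X.
Mole fractions y_i = n_i/n_T; K_p = p_B2^2 / (p_A1) with p_i = y_i·P.
Substituting and setting equal to 19 bar gives a polynomial in X; the root in (0,1) is X = 0.745.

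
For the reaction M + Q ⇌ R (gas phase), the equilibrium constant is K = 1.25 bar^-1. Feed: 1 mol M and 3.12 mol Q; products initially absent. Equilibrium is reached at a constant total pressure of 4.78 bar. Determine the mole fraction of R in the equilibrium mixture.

Basis: 1 mol M initially; let X = conversion of M. Extent ξ = X.
Species balance: n_M = 1 − X; n_Q = 3.12 − X; n_R = X.
n_T = Σnᵢ = 4.12 − X.
y_i = n_i/n_T, p_i = y_i·P. K = p_R / (p_M p_Q).
Setting this equal to 1.25 bar^-1 and taking the physical root (0 < X < 1) gives X = 0.807.
Then n_R = 0.807, n_T = 3.31, so y_R = 0.243.

y_R = 0.243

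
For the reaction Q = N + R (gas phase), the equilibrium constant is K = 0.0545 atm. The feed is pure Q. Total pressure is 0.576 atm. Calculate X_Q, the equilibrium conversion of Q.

X = 0.294

Let X = conversion of Q (basis 1 mol Q); extent of reaction ξ = X.
Moles: n_Q = 1 − X; n_N = X; n_R = X.
n_T = Σnᵢ = 1 + X.
With p_i = (n_i/n_T)P, K = p_N p_R / (p_Q).
Substituting and setting equal to 0.0545 atm gives a polynomial in X; the root in (0,1) is X = 0.294.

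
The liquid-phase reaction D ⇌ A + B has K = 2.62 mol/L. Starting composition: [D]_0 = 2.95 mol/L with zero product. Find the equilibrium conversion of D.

X = 0.598

Let X = conversion of D; extent ξ = 2.95·X mol/L.
Concentrations: [D] = 2.95 − 2.95X; [A] = 2.95X; [B] = 2.95X.
K = [A] [B] / ([D]).
Setting equal to 2.62 and solving for X on (0,1) gives X = 0.598.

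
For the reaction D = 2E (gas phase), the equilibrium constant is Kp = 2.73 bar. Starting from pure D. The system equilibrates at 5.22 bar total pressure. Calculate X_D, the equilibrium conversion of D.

Basis: 1 mol D initially; let X = conversion of D. Extent ξ = X.
At extent ξ: n_D = 1 − X; n_E = 2X.
n_T = Σnᵢ = 1 + X.
Mole fractions y_i = n_i/n_T; Kp = p_E^2 / (p_D) with p_i = y_i·P.
Substituting and setting equal to 2.73 bar gives a polynomial in X; the root in (0,1) is X = 0.340.

X = 0.340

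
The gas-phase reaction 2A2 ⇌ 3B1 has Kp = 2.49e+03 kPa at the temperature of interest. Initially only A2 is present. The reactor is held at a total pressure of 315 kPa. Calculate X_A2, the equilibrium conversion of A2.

X = 0.682

Let X = conversion of A2 (basis 1 mol A2); extent of reaction ξ = 0.5X.
Mole table: n_A2 = 1 − X; n_B1 = 1.5X.
Total moles n_T = 1 + 0.5X.
Mole fractions y_i = n_i/n_T; Kp = p_B1^3 / (p_A2^2) with p_i = y_i·P.
Setting this equal to 2.49e+03 kPa and taking the physical root (0 < X < 1) gives X = 0.682.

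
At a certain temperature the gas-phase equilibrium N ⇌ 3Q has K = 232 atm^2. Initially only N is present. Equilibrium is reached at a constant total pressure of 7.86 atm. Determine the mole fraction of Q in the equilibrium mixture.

y_Q = 0.841

Let X = conversion of N (basis 1 mol N); extent of reaction ξ = X.
At extent ξ: n_N = 1 − X; n_Q = 3X.
n_T = Σnᵢ = 1 + 2X.
y_i = n_i/n_T, p_i = y_i·P. K = p_Q^3 / (p_N).
This yields a degree-3 equation in X; solving on (0,1), X = 0.639.
Then n_Q = 1.92, n_T = 2.28, so y_Q = 0.841.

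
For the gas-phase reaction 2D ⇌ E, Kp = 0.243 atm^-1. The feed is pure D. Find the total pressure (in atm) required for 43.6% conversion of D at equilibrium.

Let X = conversion of D (basis 1 mol D); extent of reaction ξ = 0.5X.
At extent ξ: n_D = 1 − X; n_E = 0.5X.
Summing: n_T = 1 − 0.5X.
Kp = p_E / (p_D^2) with p_i = (n_i/n_T)·P.
At X = 0.436: the mole-fraction product g(X) = Π y_i^ν_i = 0.5359. Since Kp = g(X)·P^{-1}, P = (g/Kp)^(1/1) = (0.5359/0.243)^(1/1) = 2.21 atm.

P = 2.21 atm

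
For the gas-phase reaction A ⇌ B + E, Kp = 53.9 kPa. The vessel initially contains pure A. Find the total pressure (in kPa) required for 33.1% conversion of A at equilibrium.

Basis: 1 mol A initially; let X = conversion of A. Extent ξ = X.
Mole table: n_A = 1 − X; n_B = X; n_E = X.
Total moles n_T = 1 + X.
Kp = p_B p_E / (p_A) with p_i = (n_i/n_T)·P.
At X = 0.331: the mole-fraction product g(X) = Π y_i^ν_i = 0.123. Since Kp = g(X)·P^{1}, P = (Kp/g)^(1/1) = (53.9/0.123)^(1/1) = 438 kPa.

P = 438 kPa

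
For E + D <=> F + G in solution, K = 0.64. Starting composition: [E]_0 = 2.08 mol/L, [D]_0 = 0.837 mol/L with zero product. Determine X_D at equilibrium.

X = 0.646

Let X = conversion of D; extent ξ = 0.837·X mol/L.
Concentrations: [E] = 2.08 − 0.837X; [D] = 0.837 − 0.837X; [F] = 0.837X; [G] = 0.837X.
K = [F] [G] / ([E] [D]).
Setting equal to 0.64 and solving for X on (0,1) gives X = 0.646.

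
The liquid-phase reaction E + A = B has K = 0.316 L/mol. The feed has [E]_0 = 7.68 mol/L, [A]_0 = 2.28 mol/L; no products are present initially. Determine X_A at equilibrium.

Let X = conversion of A; extent ξ = 2.28·X mol/L.
Concentrations: [E] = 7.68 − 2.28X; [A] = 2.28 − 2.28X; [B] = 2.28X.
K = [B] / ([E] [A]).
This equals 0.316 at X = 0.661 (the root in 0 < X < 1).

X = 0.661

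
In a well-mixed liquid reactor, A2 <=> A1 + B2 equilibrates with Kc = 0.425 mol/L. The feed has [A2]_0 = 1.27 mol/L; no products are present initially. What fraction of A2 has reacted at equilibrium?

X = 0.435

Let X = conversion of A2; extent ξ = 1.27·X mol/L.
Concentrations: [A2] = 1.27 − 1.27X; [A1] = 1.27X; [B2] = 1.27X.
Kc = [A1] [B2] / ([A2]).
Equating to 0.425 mol/L: the physical root is X = 0.435.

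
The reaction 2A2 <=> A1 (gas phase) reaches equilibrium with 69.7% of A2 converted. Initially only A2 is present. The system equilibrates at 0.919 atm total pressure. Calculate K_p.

K_p = 2.69 atm^-1

Let X = conversion of A2 (basis 1 mol A2); extent of reaction ξ = 0.5X.
Mole table: n_A2 = 1 − X; n_A1 = 0.5X.
n_T = Σnᵢ = 1 − 0.5X.
At X = 0.697: n_A2 = 0.303, n_A1 = 0.348, n_T = 0.651.
p_i = (n_i/n_T)·P. K_p = p_A1 / (p_A2^2) = 2.69 atm^-1.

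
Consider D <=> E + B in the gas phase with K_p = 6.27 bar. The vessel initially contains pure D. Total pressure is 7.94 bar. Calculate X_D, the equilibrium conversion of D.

X = 0.664

Take 1 mol D as basis and let X be its fractional conversion, so ξ = X.
Moles: n_D = 1 − X; n_E = X; n_B = X.
n_T = Σnᵢ = 1 + X.
With p_i = (n_i/n_T)P, K_p = p_E p_B / (p_D).
Equating to 6.27 bar and solving on 0 < X < 1: X = 0.664.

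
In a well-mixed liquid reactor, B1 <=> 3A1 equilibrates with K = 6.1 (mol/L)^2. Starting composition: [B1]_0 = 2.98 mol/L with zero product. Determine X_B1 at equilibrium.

Let X = conversion of B1; extent ξ = 2.98·X mol/L.
Concentrations: [B1] = 2.98 − 2.98X; [A1] = 8.94X.
K = [A1]^3 / ([B1]).
This equals 6.1 at X = 0.265 (the root in 0 < X < 1).

X = 0.265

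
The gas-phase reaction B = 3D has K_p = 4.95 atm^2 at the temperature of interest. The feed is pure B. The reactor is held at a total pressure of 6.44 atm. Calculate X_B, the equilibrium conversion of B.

Let X = conversion of B (basis 1 mol B); extent of reaction ξ = X.
Moles: n_B = 1 − X; n_D = 3X.
n_T = Σnᵢ = 1 + 2X.
With p_i = (n_i/n_T)P, K_p = p_D^3 / (p_B).
Setting this equal to 4.95 atm^2 and taking the physical root (0 < X < 1) gives X = 0.190.

X = 0.190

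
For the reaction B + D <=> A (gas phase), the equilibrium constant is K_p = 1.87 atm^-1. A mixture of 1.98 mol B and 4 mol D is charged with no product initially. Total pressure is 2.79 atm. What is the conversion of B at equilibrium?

Take 1.98 mol B as basis and let X be its fractional conversion, so ξ = 1.98X.
Mole table: n_B = 1.98 − 1.98X; n_D = 4 − 1.98X; n_A = 1.98X.
n_T = Σnᵢ = 5.98 − 1.98X.
With p_i = (n_i/n_T)P, K_p = p_A / (p_B p_D).
Setting this equal to 1.87 atm^-1 and taking the physical root (0 < X < 1) gives X = 0.745.

X = 0.745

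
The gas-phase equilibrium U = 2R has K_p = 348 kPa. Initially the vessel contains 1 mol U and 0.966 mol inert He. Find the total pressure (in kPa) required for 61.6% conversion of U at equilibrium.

Basis: 1 mol U initially; let X = conversion of U. Extent ξ = X.
Mole table: n_U = 1 − X; n_R = 2X; n_I = 0.966 (inert).
n_T = Σnᵢ = 1.97 + X.
K_p = p_R^2 / (p_U) with p_i = (n_i/n_T)·P.
At X = 0.616: the mole-fraction product g(X) = Π y_i^ν_i = 1.531. Since K_p = g(X)·P^{1}, P = (K_p/g)^(1/1) = (348/1.531)^(1/1) = 227 kPa.

P = 227 kPa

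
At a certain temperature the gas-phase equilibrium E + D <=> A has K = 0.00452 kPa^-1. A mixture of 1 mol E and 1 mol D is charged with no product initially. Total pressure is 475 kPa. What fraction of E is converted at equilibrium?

X = 0.436

Take 1 mol E as basis and let X be its fractional conversion, so ξ = X.
Species balance: n_E = 1 − X; n_D = 1 − X; n_A = X.
n_T = Σnᵢ = 2 − X.
With p_i = (n_i/n_T)P, K = p_A / (p_E p_D).
Setting this equal to 0.00452 kPa^-1 and taking the physical root (0 < X < 1) gives X = 0.436.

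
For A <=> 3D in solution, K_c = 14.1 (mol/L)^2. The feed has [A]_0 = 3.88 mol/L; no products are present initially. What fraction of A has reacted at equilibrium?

Let X = conversion of A; extent ξ = 3.88·X mol/L.
Concentrations: [A] = 3.88 − 3.88X; [D] = 11.6X.
K_c = [D]^3 / ([A]).
Solving K_c = 14.1 for X ∈ (0,1): X = 0.291.

X = 0.291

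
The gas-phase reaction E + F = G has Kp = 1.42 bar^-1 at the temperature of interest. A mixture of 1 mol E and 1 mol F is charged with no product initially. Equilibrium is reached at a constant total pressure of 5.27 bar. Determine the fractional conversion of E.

Basis: 1 mol E initially; let X = conversion of E. Extent ξ = X.
Mole table: n_E = 1 − X; n_F = 1 − X; n_G = X.
n_T = Σnᵢ = 2 − X.
Mole fractions y_i = n_i/n_T; Kp = p_G / (p_E p_F) with p_i = y_i·P.
Setting this equal to 1.42 bar^-1 and taking the physical root (0 < X < 1) gives X = 0.657.

X = 0.657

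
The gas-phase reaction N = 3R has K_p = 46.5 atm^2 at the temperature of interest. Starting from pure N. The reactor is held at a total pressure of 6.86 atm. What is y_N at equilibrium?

Let X = conversion of N (basis 1 mol N); extent of reaction ξ = X.
At extent ξ: n_N = 1 − X; n_R = 3X.
Total moles n_T = 1 + 2X.
y_i = n_i/n_T, p_i = y_i·P. K_p = p_R^3 / (p_N).
Setting this equal to 46.5 atm^2 and taking the physical root (0 < X < 1) gives X = 0.415.
Then n_N = 0.585, n_T = 1.83, so y_N = 0.319.

y_N = 0.319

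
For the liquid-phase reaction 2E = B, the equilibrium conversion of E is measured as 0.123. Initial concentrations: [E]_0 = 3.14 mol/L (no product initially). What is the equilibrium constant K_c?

K_c = 0.0255 L/mol

Let X = conversion of E.
Concentrations: [E] = 3.14 − 3.14X; [B] = 1.57X.
At X = 0.123: [E] = 2.75, [B] = 0.193.
K_c = [B] / ([E]^2) = 0.0255 L/mol.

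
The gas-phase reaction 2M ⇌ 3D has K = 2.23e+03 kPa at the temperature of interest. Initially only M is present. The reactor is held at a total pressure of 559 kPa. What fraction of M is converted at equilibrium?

Let X = conversion of M (basis 1 mol M); extent of reaction ξ = 0.5X.
Mole table: n_M = 1 − X; n_D = 1.5X.
Summing: n_T = 1 + 0.5X.
y_i = n_i/n_T, p_i = y_i·P. K = p_D^3 / (p_M^2).
This yields a degree-3 equation in X; solving on (0,1), X = 0.613.

X = 0.613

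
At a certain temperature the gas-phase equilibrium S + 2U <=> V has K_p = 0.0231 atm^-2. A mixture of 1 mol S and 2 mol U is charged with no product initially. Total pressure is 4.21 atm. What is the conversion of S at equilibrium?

Basis: 1 mol S initially; let X = conversion of S. Extent ξ = X.
Moles: n_S = 1 − X; n_U = 2 − 2X; n_V = X.
Total moles n_T = 3 − 2X.
With p_i = (n_i/n_T)P, K_p = p_V / (p_S p_U^2).
Substituting and setting equal to 0.0231 atm^-2 gives a polynomial in X; the root in (0,1) is X = 0.141.

X = 0.141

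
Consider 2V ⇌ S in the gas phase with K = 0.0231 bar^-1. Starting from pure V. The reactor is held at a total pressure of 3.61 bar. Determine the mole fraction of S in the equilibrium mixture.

Basis: 1 mol V initially; let X = conversion of V. Extent ξ = 0.5X.
Moles: n_V = 1 − X; n_S = 0.5X.
Summing: n_T = 1 − 0.5X.
With p_i = (n_i/n_T)P, K = p_S / (p_V^2).
Equating to 0.0231 bar^-1 and solving on 0 < X < 1: X = 0.134.
Then n_S = 0.067, n_T = 0.933, so y_S = 0.072.

y_S = 0.072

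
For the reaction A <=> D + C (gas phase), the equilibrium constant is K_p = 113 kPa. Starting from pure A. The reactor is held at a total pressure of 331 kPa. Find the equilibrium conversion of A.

Let X = conversion of A (basis 1 mol A); extent of reaction ξ = X.
Mole table: n_A = 1 − X; n_D = X; n_C = X.
Total moles n_T = 1 + X.
y_i = n_i/n_T, p_i = y_i·P. K_p = p_D p_C / (p_A).
Equating to 113 kPa and solving on 0 < X < 1: X = 0.504.

X = 0.504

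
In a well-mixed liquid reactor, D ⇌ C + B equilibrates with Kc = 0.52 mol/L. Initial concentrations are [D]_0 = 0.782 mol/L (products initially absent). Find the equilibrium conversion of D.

Let X = conversion of D; extent ξ = 0.782·X mol/L.
Concentrations: [D] = 0.782 − 0.782X; [C] = 0.782X; [B] = 0.782X.
Kc = [C] [B] / ([D]).
Solving Kc = 0.52 for X ∈ (0,1): X = 0.548.

X = 0.548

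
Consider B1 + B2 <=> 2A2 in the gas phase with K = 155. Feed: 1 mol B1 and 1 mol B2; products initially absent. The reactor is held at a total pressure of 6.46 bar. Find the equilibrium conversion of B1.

X = 0.862

Let X = conversion of B1 (basis 1 mol B1); extent of reaction ξ = X.
Moles: n_B1 = 1 − X; n_B2 = 1 − X; n_A2 = 2X.
n_T stays at 2 (no change in mole number).
With p_i = (n_i/n_T)P, K = p_A2^2 / (p_B1 p_B2).
Setting this equal to 155 and taking the physical root (0 < X < 1) gives X = 0.862.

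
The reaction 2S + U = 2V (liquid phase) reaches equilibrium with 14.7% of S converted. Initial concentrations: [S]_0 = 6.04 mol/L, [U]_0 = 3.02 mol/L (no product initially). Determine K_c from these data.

K_c = 0.0115 L/mol

Let X = conversion of S.
Concentrations: [S] = 6.04 − 6.04X; [U] = 3.02 − 3.02X; [V] = 6.04X.
At X = 0.147: [S] = 5.15, [U] = 2.58, [V] = 0.888.
K_c = [V]^2 / ([S]^2 [U]) = 0.0115 L/mol.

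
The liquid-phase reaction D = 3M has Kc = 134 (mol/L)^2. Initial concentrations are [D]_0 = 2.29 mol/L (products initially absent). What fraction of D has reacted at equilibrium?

Let X = conversion of D; extent ξ = 2.29·X mol/L.
Concentrations: [D] = 2.29 − 2.29X; [M] = 6.87X.
Kc = [M]^3 / ([D]).
Equating to 134 (mol/L)^2: the physical root is X = 0.675.

X = 0.675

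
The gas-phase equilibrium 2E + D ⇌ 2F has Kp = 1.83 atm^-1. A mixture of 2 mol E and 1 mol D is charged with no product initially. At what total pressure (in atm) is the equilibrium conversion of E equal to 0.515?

Let X = conversion of E (basis 2 mol E); extent of reaction ξ = X.
Species balance: n_E = 2 − 2X; n_D = 1 − X; n_F = 2X.
n_T = Σnᵢ = 3 − X.
Kp = p_F^2 / (p_E^2 p_D) with p_i = (n_i/n_T)·P.
At X = 0.515: the mole-fraction product g(X) = Π y_i^ν_i = 5.777. Since Kp = g(X)·P^{-1}, P = (g/Kp)^(1/1) = (5.777/1.83)^(1/1) = 3.16 atm.

P = 3.16 atm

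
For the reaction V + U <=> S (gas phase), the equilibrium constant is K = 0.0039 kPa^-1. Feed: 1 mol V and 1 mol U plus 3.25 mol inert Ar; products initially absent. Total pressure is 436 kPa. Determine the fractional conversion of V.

X = 0.210

Let X = conversion of V (basis 1 mol V); extent of reaction ξ = X.
At extent ξ: n_V = 1 − X; n_U = 1 − X; n_S = X; n_I = 3.25 (inert).
Summing: n_T = 5.25 − X.
With p_i = (n_i/n_T)P, K = p_S / (p_V p_U).
Setting this equal to 0.0039 kPa^-1 and taking the physical root (0 < X < 1) gives X = 0.210.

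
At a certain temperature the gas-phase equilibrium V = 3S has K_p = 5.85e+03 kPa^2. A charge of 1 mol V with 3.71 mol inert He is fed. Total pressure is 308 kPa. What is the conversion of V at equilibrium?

Let X = conversion of V (basis 1 mol V); extent of reaction ξ = X.
At extent ξ: n_V = 1 − X; n_S = 3X; n_I = 3.71 (inert).
Summing: n_T = 4.71 + 2X.
With p_i = (n_i/n_T)P, K_p = p_S^3 / (p_V).
Equating to 5.85e+03 kPa^2 and solving on 0 < X < 1: X = 0.351.

X = 0.351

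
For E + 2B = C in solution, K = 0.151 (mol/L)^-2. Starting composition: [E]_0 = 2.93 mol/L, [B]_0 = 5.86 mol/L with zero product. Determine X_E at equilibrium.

X = 0.532

Let X = conversion of E; extent ξ = 2.93·X mol/L.
Concentrations: [E] = 2.93 − 2.93X; [B] = 5.86 − 5.86X; [C] = 2.93X.
K = [C] / ([E] [B]^2).
Setting equal to 0.151 and solving for X on (0,1) gives X = 0.532.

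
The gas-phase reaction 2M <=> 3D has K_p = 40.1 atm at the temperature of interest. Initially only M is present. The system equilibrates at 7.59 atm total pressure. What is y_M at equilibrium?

Let X = conversion of M (basis 1 mol M); extent of reaction ξ = 0.5X.
At extent ξ: n_M = 1 − X; n_D = 1.5X.
Summing: n_T = 1 + 0.5X.
With p_i = (n_i/n_T)P, K_p = p_D^3 / (p_M^2).
This yields a degree-3 equation in X; solving on (0,1), X = 0.642.
Then n_M = 0.358, n_T = 1.32, so y_M = 0.271.

y_M = 0.271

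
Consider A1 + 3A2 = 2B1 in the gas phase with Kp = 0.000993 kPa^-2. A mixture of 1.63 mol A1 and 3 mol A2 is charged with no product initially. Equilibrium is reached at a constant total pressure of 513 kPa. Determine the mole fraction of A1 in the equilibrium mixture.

Basis: 3 mol A2 initially; let X = conversion of A2. Extent ξ = X.
At extent ξ: n_A1 = 1.63 − X; n_A2 = 3 − 3X; n_B1 = 2X.
Summing: n_T = 4.63 − 2X.
Mole fractions y_i = n_i/n_T; Kp = p_B1^2 / (p_A1 p_A2^3) with p_i = y_i·P.
Equating to 0.000993 kPa^-2 and solving on 0 < X < 1: X = 0.836.
Then n_A1 = 0.794, n_T = 2.96, so y_A1 = 0.268.

y_A1 = 0.268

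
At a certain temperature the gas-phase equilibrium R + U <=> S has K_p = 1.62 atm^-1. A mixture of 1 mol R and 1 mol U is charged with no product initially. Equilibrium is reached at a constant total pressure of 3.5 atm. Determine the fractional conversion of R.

Take 1 mol R as basis and let X be its fractional conversion, so ξ = X.
Moles: n_R = 1 − X; n_U = 1 − X; n_S = X.
n_T = Σnᵢ = 2 − X.
y_i = n_i/n_T, p_i = y_i·P. K_p = p_S / (p_R p_U).
Substituting and setting equal to 1.62 atm^-1 gives a polynomial in X; the root in (0,1) is X = 0.613.

X = 0.613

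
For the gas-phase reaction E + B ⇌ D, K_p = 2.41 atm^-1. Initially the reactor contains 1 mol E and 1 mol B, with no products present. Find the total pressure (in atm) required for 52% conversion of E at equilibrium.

Let X = conversion of E (basis 1 mol E); extent of reaction ξ = X.
Mole table: n_E = 1 − X; n_B = 1 − X; n_D = X.
Summing: n_T = 2 − X.
K_p = p_D / (p_E p_B) with p_i = (n_i/n_T)·P.
At X = 0.52: the mole-fraction product g(X) = Π y_i^ν_i = 3.34. Since K_p = g(X)·P^{-1}, P = (g/K_p)^(1/1) = (3.34/2.41)^(1/1) = 1.39 atm.

P = 1.39 atm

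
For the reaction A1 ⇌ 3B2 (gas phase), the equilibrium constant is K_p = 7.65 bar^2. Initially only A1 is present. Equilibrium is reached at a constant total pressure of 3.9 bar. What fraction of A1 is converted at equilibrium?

X = 0.325

Let X = conversion of A1 (basis 1 mol A1); extent of reaction ξ = X.
Species balance: n_A1 = 1 − X; n_B2 = 3X.
Total moles n_T = 1 + 2X.
y_i = n_i/n_T, p_i = y_i·P. K_p = p_B2^3 / (p_A1).
Equating to 7.65 bar^2 and solving on 0 < X < 1: X = 0.325.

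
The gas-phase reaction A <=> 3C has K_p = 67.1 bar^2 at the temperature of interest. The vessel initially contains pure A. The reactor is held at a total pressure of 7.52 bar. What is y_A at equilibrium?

Basis: 1 mol A initially; let X = conversion of A. Extent ξ = X.
Moles: n_A = 1 − X; n_C = 3X.
Summing: n_T = 1 + 2X.
y_i = n_i/n_T, p_i = y_i·P. K_p = p_C^3 / (p_A).
This yields a degree-3 equation in X; solving on (0,1), X = 0.443.
Then n_A = 0.557, n_T = 1.89, so y_A = 0.295.

y_A = 0.295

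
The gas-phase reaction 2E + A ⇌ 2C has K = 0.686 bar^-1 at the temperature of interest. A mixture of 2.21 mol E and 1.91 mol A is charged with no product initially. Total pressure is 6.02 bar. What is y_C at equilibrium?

Basis: 2.21 mol E initially; let X = conversion of E. Extent ξ = 1.1X.
Species balance: n_E = 2.21 − 2.21X; n_A = 1.91 − 1.1X; n_C = 2.21X.
Summing: n_T = 4.12 − 1.1X.
Mole fractions y_i = n_i/n_T; K = p_C^2 / (p_E^2 p_A) with p_i = y_i·P.
Substituting and setting equal to 0.686 bar^-1 gives a polynomial in X; the root in (0,1) is X = 0.553.
Then n_C = 1.22, n_T = 3.51, so y_C = 0.348.

y_C = 0.348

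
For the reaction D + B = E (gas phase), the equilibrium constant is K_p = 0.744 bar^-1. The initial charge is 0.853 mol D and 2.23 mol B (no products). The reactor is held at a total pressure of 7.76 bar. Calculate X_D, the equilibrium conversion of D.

Basis: 0.853 mol D initially; let X = conversion of D. Extent ξ = 0.853X.
Species balance: n_D = 0.853 − 0.853X; n_B = 2.23 − 0.853X; n_E = 0.853X.
Summing: n_T = 3.08 − 0.853X.
Mole fractions y_i = n_i/n_T; K_p = p_E / (p_D p_B) with p_i = y_i·P.
Substituting and setting equal to 0.744 bar^-1 gives a polynomial in X; the root in (0,1) is X = 0.789.

X = 0.789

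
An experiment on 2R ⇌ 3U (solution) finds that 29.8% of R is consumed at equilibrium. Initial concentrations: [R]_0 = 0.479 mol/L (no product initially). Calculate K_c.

Let X = conversion of R.
Concentrations: [R] = 0.479 − 0.479X; [U] = 0.718X.
At X = 0.298: [R] = 0.336, [U] = 0.214.
K_c = [U]^3 / ([R]^2) = 0.0868 mol/L.

K_c = 0.0868 mol/L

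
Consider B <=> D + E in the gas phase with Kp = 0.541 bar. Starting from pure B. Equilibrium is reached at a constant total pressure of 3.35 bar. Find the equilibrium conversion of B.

X = 0.373

Take 1 mol B as basis and let X be its fractional conversion, so ξ = X.
Species balance: n_B = 1 − X; n_D = X; n_E = X.
Total moles n_T = 1 + X.
Mole fractions y_i = n_i/n_T; Kp = p_D p_E / (p_B) with p_i = y_i·P.
Setting this equal to 0.541 bar and taking the physical root (0 < X < 1) gives X = 0.373.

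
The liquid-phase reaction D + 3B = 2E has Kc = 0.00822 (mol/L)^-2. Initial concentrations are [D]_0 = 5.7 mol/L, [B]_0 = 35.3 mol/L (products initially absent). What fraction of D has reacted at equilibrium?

Let X = conversion of D; extent ξ = 5.7·X mol/L.
Concentrations: [D] = 5.7 − 5.7X; [B] = 35.3 − 17.1X; [E] = 11.4X.
Kc = [E]^2 / ([D] [B]^3).
Equating to 0.00822 (mol/L)^-2: the physical root is X = 0.813.

X = 0.813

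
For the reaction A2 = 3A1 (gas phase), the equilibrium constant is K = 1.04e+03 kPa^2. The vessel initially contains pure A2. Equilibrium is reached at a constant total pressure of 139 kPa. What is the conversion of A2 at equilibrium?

X = 0.141

Basis: 1 mol A2 initially; let X = conversion of A2. Extent ξ = X.
Moles: n_A2 = 1 − X; n_A1 = 3X.
Summing: n_T = 1 + 2X.
With p_i = (n_i/n_T)P, K = p_A1^3 / (p_A2).
This yields a degree-3 equation in X; solving on (0,1), X = 0.141.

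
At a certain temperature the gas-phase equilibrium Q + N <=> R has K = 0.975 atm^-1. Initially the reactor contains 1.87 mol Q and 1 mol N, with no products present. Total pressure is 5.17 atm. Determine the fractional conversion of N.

Take 1 mol N as basis and let X be its fractional conversion, so ξ = X.
Mole table: n_Q = 1.87 − X; n_N = 1 − X; n_R = X.
Summing: n_T = 2.87 − X.
y_i = n_i/n_T, p_i = y_i·P. K = p_R / (p_Q p_N).
Substituting and setting equal to 0.975 atm^-1 gives a polynomial in X; the root in (0,1) is X = 0.729.

X = 0.729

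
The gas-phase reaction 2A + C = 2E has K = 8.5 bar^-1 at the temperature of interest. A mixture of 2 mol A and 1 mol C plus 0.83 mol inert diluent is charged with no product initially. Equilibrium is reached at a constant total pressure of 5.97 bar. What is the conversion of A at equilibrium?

Let X = conversion of A (basis 2 mol A); extent of reaction ξ = X.
At extent ξ: n_A = 2 − 2X; n_C = 1 − X; n_E = 2X; n_I = 0.83 (inert).
Total moles n_T = 3.83 − X.
y_i = n_i/n_T, p_i = y_i·P. K = p_E^2 / (p_A^2 p_C).
Substituting and setting equal to 8.5 bar^-1 gives a polynomial in X; the root in (0,1) is X = 0.691.

X = 0.691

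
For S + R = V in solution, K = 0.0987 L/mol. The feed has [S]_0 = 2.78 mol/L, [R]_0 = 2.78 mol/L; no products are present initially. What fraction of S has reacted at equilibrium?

Let X = conversion of S; extent ξ = 2.78·X mol/L.
Concentrations: [S] = 2.78 − 2.78X; [R] = 2.78 − 2.78X; [V] = 2.78X.
K = [V] / ([S] [R]).
Setting equal to 0.0987 and solving for X on (0,1) gives X = 0.183.

X = 0.183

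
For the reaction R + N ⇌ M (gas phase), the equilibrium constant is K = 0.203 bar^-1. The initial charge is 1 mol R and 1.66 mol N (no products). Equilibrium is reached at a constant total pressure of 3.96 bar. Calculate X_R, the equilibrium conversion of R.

X = 0.316

Take 1 mol R as basis and let X be its fractional conversion, so ξ = X.
At extent ξ: n_R = 1 − X; n_N = 1.66 − X; n_M = X.
Total moles n_T = 2.66 − X.
y_i = n_i/n_T, p_i = y_i·P. K = p_M / (p_R p_N).
This yields a degree-2 equation in X; solving on (0,1), X = 0.316.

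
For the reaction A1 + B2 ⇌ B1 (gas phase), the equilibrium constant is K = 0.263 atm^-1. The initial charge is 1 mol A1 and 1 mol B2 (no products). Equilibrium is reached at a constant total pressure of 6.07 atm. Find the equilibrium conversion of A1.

Take 1 mol A1 as basis and let X be its fractional conversion, so ξ = X.
Mole table: n_A1 = 1 − X; n_B2 = 1 − X; n_B1 = X.
Summing: n_T = 2 − X.
y_i = n_i/n_T, p_i = y_i·P. K = p_B1 / (p_A1 p_B2).
This yields a degree-2 equation in X; solving on (0,1), X = 0.379.

X = 0.379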